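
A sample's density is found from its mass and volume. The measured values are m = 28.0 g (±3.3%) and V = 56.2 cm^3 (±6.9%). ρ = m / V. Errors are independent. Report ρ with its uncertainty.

For a monomial ρ ∝ m, V^-1, fractional errors add in quadrature:
  (1·δm/m)² = (1×0.0330)² = 0.00109;  (-1·δV/V)² = (-1×0.0690)² = 0.00476
δρ/ρ = √(0.00585) = 0.0765
ρ = 0.498 g/cm^3, so δρ = 0.0765 × 0.498 = 0.0381 g/cm^3.

0.498 ± 0.0381 g/cm^3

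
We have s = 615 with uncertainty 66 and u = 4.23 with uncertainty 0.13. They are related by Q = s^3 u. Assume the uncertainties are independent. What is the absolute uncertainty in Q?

3.18e+08

Relative error in a monomial: (δQ/Q)² = Σ (nᵢ · δxᵢ/xᵢ)².
  (3·δs/s)² = (3×0.107)² = 0.104;  (1·δu/u)² = (1×0.0307)² = 0.000945
δQ/Q = √(0.105) = 0.323
Q = 9.84e+08, so δQ = 0.323 × 9.84e+08 = 3.18e+08.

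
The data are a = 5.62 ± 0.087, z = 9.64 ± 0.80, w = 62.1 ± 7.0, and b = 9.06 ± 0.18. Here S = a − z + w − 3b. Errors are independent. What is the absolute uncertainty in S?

7.07

Sums and differences: (δS)² = Σ (cᵢ δxᵢ)².
  (δa)² = 0.00757;  (δz)² = 0.640;  (δw)² = 49.0;  (3·δb)² = 0.292
δS = √(49.9) = 7.07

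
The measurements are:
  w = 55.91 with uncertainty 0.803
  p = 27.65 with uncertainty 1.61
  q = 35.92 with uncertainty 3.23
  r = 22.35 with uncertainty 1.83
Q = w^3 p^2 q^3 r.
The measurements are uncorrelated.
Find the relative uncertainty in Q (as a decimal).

0.308

Products/powers → add relative errors in quadrature, weighted by exponent:
  (3·δw/w)² = (3×0.0144)² = 0.00186;  (2·δp/p)² = (2×0.0582)² = 0.0136;  (3·δq/q)² = (3×0.0899)² = 0.0728;  (1·δr/r)² = (1×0.0819)² = 0.00670
δQ/Q = √(0.0949) = 0.308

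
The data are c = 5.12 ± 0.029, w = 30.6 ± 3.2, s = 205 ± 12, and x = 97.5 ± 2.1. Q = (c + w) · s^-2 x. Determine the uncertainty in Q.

0.0123

Let u = c + w = 35.7. δu = √(δc² + δw²) = √(0.000841 + 10.2) = 3.20, so δu/u = 0.0896.
Q is then a monomial in u, s, x:
δQ/Q = √((δu/u)² + (-2·δs/s)² + (1·δx/x)²) = √(0.00803 + 0.0137 + 0.000464) = 0.149
Q = 0.0829, so δQ = 0.149 × 0.0829 = 0.0123.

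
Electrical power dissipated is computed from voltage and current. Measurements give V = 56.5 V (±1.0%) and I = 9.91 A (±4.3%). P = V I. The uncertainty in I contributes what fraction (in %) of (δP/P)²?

94.9%

(δP/P)² = (1·δV/V)² + (1·δI/I)²
  V term: (1×0.0100)² = 0.000100
  I term: (1×0.0430)² = 0.00185
Total = 0.00195. Share from I = 0.00185/0.00195 = 0.949.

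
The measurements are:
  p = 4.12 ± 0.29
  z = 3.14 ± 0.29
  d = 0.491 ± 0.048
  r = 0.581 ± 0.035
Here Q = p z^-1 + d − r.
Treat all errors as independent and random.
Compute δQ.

Let w = p·z^-1 = 1.31. δw/w = √((1·δp/p)² + (-1·δz/z)²) = √(0.00495 + 0.00853) = 0.116, so δw = 0.152.
Q = w + d − r: δQ = √(δw² + δd² + δr²) = √(0.0232 + 0.00230 + 0.00123) = 0.164

0.164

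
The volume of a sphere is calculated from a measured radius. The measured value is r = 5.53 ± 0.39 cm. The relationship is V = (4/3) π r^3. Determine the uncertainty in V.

V ∝ r^3, so δV/V = |3| · δr/r = 3 × 0.0705 = 0.212.
V = 708 cm^3, so δV = 0.212 × 708 = 150 cm^3.

150 cm^3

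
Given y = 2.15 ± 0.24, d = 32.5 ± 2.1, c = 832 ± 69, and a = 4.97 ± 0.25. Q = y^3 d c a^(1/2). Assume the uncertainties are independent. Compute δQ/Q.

Products/powers → add relative errors in quadrature, weighted by exponent:
  (3·δy/y)² = (3×0.112)² = 0.112;  (1·δd/d)² = (1×0.0646)² = 0.00418;  (1·δc/c)² = (1×0.0829)² = 0.00688;  (½·δa/a)² = (0.5×0.0503)² = 0.000633
δQ/Q = √(0.124) = 0.352

0.352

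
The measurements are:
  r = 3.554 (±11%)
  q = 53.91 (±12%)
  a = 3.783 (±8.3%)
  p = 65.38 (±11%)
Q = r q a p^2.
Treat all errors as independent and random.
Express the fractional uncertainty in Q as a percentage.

28.6%

Each factor contributes (exponent × relative error)² to (δQ/Q)²:
  (1·δr/r)² = (1×0.110)² = 0.0121;  (1·δq/q)² = (1×0.120)² = 0.0144;  (1·δa/a)² = (1×0.0830)² = 0.00689;  (2·δp/p)² = (2×0.110)² = 0.0484
δQ/Q = √(0.0818) = 0.286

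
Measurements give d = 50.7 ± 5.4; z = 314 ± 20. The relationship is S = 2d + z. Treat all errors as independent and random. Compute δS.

S is a linear combination, so absolute uncertainties add in quadrature:
  (2·δd)² = 117;  (δz)² = 400
δS = √(517) = 22.7

22.7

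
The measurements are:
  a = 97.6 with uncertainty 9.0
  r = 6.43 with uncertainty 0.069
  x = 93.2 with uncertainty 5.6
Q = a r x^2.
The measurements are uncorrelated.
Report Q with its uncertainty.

(5.45 ± 0.828) × 10^6

Each factor contributes (exponent × relative error)² to (δQ/Q)²:
  (1·δa/a)² = (1×0.0922)² = 0.00850;  (1·δr/r)² = (1×0.0107)² = 0.000115;  (2·δx/x)² = (2×0.0601)² = 0.0144
δQ/Q = √(0.0231) = 0.152
Q = 5.45e+06, so δQ = 0.152 × 5.45e+06 = 8.28e+05.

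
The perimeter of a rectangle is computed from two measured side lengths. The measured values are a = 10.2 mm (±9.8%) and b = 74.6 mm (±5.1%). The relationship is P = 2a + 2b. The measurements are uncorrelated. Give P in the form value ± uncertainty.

170 ± 7.87 mm

Absolute uncertainties add in quadrature for a linear combination:
  (2·δa)² = 4.00;  (2·δb)² = 57.9
δP = √(61.9) = 7.87 mm
P = 170 mm.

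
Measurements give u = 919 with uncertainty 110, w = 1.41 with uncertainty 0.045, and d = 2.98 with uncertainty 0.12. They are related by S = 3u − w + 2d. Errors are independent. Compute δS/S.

Absolute uncertainties add in quadrature for a linear combination:
  (3·δu)² = 1.09e+05;  (δw)² = 0.00202;  (2·δd)² = 0.0576
δS = √(1.09e+05) = 330
S = 2760, so δS/S = 330/2760 = 0.119.

0.119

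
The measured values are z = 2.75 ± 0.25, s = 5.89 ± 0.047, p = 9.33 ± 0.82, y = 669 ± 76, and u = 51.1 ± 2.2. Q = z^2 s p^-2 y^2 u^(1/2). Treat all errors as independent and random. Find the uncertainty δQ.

5.58e+05

Relative error in a monomial: (δQ/Q)² = Σ (nᵢ · δxᵢ/xᵢ)².
  (2·δz/z)² = (2×0.0909)² = 0.0331;  (1·δs/s)² = (1×0.00798)² = 6.37e-05;  (-2·δp/p)² = (-2×0.0879)² = 0.0309;  (2·δy/y)² = (2×0.114)² = 0.0516;  (½·δu/u)² = (0.5×0.0431)² = 0.000463
δQ/Q = √(0.116) = 0.341
Q = 1.64e+06, so δQ = 0.341 × 1.64e+06 = 5.58e+05.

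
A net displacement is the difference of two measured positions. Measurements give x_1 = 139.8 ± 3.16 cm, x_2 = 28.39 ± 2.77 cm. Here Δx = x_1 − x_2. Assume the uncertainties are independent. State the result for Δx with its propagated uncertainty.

Δx is a linear combination, so absolute uncertainties add in quadrature:
  (δx_1)² = 9.99;  (δx_2)² = 7.67
δΔx = √(17.7) = 4.20 cm
Δx = 111.4 cm.

111.4 ± 4.20 cm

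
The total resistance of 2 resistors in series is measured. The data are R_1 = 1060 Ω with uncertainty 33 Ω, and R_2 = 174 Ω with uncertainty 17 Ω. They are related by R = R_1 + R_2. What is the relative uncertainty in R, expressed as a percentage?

3.01%

Absolute uncertainties add in quadrature for a linear combination:
  (δR_1)² = 1090;  (δR_2)² = 289
δR = √(1380) = 37.1 Ω
R = 1230 Ω, so δR/R = 37.1/1230 = 0.0301.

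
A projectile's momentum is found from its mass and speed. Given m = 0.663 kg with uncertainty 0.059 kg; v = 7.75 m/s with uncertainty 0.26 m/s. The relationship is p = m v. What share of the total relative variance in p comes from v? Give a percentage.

12.4%

(δp/p)² = (1·δm/m)² + (1·δv/v)²
  m term: (1×0.0890)² = 0.00792
  v term: (1×0.0335)² = 0.00113
Total = 0.00904. Share from v = 0.00113/0.00904 = 0.124.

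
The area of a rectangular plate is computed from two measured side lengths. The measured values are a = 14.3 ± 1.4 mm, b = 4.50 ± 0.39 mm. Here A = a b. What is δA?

Each factor contributes (exponent × relative error)² to (δA/A)²:
  (1·δa/a)² = (1×0.0979)² = 0.00958;  (1·δb/b)² = (1×0.0867)² = 0.00751
δA/A = √(0.0171) = 0.131
A = 64.4 mm^2, so δA = 0.131 × 64.4 = 8.41 mm^2.

8.41 mm^2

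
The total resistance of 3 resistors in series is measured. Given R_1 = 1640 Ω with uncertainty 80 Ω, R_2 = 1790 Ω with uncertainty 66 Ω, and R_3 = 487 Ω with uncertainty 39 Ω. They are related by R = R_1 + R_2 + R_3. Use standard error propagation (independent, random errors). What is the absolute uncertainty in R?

Sums and differences: (δR)² = Σ (cᵢ δxᵢ)².
  (δR_1)² = 6400;  (δR_2)² = 4360;  (δR_3)² = 1520
δR = √(12300) = 111 Ω

111 Ω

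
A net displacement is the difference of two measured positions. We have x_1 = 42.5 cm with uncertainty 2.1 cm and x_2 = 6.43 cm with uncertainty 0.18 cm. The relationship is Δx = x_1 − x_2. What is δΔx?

2.11 cm

Δx is a linear combination, so absolute uncertainties add in quadrature:
  (δx_1)² = 4.41;  (δx_2)² = 0.0324
δΔx = √(4.44) = 2.11 cm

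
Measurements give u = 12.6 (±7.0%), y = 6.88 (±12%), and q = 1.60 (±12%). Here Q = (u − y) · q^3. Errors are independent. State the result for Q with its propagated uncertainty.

23.4 ± 9.78

Let w = u − y = 5.72. δw = √(δu² + δy²) = √(0.778 + 0.682) = 1.21, so δw/w = 0.211.
Q is then a monomial in w, q:
δQ/Q = √((δw/w)² + (3·δq/q)²) = √(0.0446 + 0.130) = 0.417
Q = 23.4, so δQ = 0.417 × 23.4 = 9.78.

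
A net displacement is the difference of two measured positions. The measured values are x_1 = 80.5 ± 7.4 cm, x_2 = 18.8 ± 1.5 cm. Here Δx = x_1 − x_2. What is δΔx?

Absolute uncertainties add in quadrature for a linear combination:
  (δx_1)² = 54.8;  (δx_2)² = 2.25
δΔx = √(57.0) = 7.55 cm

7.55 cm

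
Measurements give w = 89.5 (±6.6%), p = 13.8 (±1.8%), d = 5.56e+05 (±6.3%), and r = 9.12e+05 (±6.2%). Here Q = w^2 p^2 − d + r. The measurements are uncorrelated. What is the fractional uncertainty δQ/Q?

Let h = w^2·p^2 = 1.53e+06. δh/h = √((2·δw/w)² + (2·δp/p)²) = √(0.0174 + 0.00130) = 0.137, so δh = 2.09e+05.
Q = h − d + r: δQ = √(δh² + δd² + δr²) = √(4.36e+10 + 1.23e+09 + 3.2e+09) = 2.19e+05
Q = 1.88e+06, so δQ/Q = 2.19e+05/1.88e+06 = 0.116.

0.116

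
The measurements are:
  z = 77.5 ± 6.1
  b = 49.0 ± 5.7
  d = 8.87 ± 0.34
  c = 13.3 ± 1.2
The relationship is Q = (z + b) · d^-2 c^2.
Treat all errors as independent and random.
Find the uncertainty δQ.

58.8

Let u = z + b = 126. δu = √(δz² + δb²) = √(37.2 + 32.5) = 8.35, so δu/u = 0.0660.
Q is then a monomial in u, d, c:
δQ/Q = √((δu/u)² + (-2·δd/d)² + (2·δc/c)²) = √(0.00436 + 0.00588 + 0.0326) = 0.207
Q = 284, so δQ = 0.207 × 284 = 58.8.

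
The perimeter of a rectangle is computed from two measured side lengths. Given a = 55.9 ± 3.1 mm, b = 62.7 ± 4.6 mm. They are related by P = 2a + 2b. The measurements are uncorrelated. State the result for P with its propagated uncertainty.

Absolute uncertainties add in quadrature for a linear combination:
  (2·δa)² = 38.4;  (2·δb)² = 84.6
δP = √(123) = 11.1 mm
P = 237 mm.

237 ± 11.1 mm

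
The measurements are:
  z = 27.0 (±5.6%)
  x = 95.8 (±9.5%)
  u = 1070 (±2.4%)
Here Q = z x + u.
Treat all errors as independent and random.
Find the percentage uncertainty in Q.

Let p = z·x = 2590. δp/p = √((1·δz/z)² + (1·δx/x)²) = √(0.00314 + 0.00902) = 0.110, so δp = 285.
Q = p + u: δQ = √(δp² + δu²) = √(81400 + 659) = 286
Q = 3660, so δQ/Q = 286/3660 = 0.0783.

7.83%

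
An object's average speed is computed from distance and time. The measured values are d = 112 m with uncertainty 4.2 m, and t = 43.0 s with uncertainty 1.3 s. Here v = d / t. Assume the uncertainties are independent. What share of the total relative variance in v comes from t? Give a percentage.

39.4%

(δv/v)² = (1·δd/d)² + (-1·δt/t)²
  d term: (1×0.0375)² = 0.00141
  t term: (-1×0.0302)² = 0.000914
Total = 0.00232. Share from t = 0.000914/0.00232 = 0.394.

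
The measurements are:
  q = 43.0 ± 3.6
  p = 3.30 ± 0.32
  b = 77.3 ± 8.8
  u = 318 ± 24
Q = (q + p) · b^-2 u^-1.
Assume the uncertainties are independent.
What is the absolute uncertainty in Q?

6.15e-06

Let w = q + p = 46.3. δw = √(δq² + δp²) = √(13.0 + 0.102) = 3.61, so δw/w = 0.0781.
Q is then a monomial in w, b, u:
δQ/Q = √((δw/w)² + (-2·δb/b)² + (-1·δu/u)²) = √(0.00609 + 0.0518 + 0.00570) = 0.252
Q = 2.44e-05, so δQ = 0.252 × 2.44e-05 = 6.15e-06.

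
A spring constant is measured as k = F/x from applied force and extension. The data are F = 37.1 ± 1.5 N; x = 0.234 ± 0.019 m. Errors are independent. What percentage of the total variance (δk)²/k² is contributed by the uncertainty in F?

19.9%

(δk/k)² = (1·δF/F)² + (-1·δx/x)²
  F term: (1×0.0404)² = 0.00163
  x term: (-1×0.0812)² = 0.00659
Total = 0.00823. Share from F = 0.00163/0.00823 = 0.199.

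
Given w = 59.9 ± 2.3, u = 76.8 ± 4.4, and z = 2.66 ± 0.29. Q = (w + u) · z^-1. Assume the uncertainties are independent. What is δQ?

Let h = w + u = 137. δh = √(δw² + δu²) = √(5.29 + 19.4) = 4.96, so δh/h = 0.0363.
Q is then a monomial in h, z:
δQ/Q = √((δh/h)² + (-1·δz/z)²) = √(0.00132 + 0.0119) = 0.115
Q = 51.4, so δQ = 0.115 × 51.4 = 5.91.

5.91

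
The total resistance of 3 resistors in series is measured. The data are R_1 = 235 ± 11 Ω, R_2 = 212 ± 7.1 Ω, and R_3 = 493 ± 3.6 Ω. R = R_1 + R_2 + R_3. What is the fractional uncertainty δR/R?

Sums and differences: (δR)² = Σ (cᵢ δxᵢ)².
  (δR_1)² = 121;  (δR_2)² = 50.4;  (δR_3)² = 13.0
δR = √(184) = 13.6 Ω
R = 940 Ω, so δR/R = 13.6/940 = 0.0144.

0.0144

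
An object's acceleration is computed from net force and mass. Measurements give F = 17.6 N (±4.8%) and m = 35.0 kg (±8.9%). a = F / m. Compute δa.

Products/powers → add relative errors in quadrature, weighted by exponent:
  (1·δF/F)² = (1×0.0480)² = 0.00230;  (-1·δm/m)² = (-1×0.0890)² = 0.00792
δa/a = √(0.0102) = 0.101
a = 0.503 m/s^2, so δa = 0.101 × 0.503 = 0.0508 m/s^2.

0.0508 m/s^2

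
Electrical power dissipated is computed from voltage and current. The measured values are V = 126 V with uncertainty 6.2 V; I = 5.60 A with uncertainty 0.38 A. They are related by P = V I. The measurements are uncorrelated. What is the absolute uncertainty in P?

Relative error in a monomial: (δP/P)² = Σ (nᵢ · δxᵢ/xᵢ)².
  (1·δV/V)² = (1×0.0492)² = 0.00242;  (1·δI/I)² = (1×0.0679)² = 0.00460
δP/P = √(0.00703) = 0.0838
P = 706 W, so δP = 0.0838 × 706 = 59.1 W.

59.1 W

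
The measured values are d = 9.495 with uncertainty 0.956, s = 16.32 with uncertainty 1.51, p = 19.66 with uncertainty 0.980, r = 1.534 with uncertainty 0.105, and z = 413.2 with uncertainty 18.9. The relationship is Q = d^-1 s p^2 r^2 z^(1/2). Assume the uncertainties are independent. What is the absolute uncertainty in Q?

Each factor contributes (exponent × relative error)² to (δQ/Q)²:
  (-1·δd/d)² = (-1×0.101)² = 0.0101;  (1·δs/s)² = (1×0.0925)² = 0.00856;  (2·δp/p)² = (2×0.0498)² = 0.00994;  (2·δr/r)² = (2×0.0684)² = 0.0187;  (½·δz/z)² = (0.5×0.0457)² = 0.000523
δQ/Q = √(0.0479) = 0.219
Q = 31780, so δQ = 0.219 × 31780 = 6950.

6950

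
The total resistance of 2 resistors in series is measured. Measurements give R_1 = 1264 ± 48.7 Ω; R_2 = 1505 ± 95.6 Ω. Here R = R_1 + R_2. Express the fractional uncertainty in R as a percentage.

Sums and differences: (δR)² = Σ (cᵢ δxᵢ)².
  (δR_1)² = 2370;  (δR_2)² = 9140
δR = √(11500) = 107 Ω
R = 2769 Ω, so δR/R = 107/2769 = 0.0387.

3.87%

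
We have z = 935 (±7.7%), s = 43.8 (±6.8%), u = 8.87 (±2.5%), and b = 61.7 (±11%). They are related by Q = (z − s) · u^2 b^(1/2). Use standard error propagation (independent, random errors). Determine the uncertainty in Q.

60500

Let w = z − s = 891. δw = √(δz² + δs²) = √(5180 + 8.87) = 72.1, so δw/w = 0.0809.
Q is then a monomial in w, u, b:
δQ/Q = √((δw/w)² + (2·δu/u)² + (½·δb/b)²) = √(0.00654 + 0.00250 + 0.00302) = 0.110
Q = 5.51e+05, so δQ = 0.110 × 5.51e+05 = 60500.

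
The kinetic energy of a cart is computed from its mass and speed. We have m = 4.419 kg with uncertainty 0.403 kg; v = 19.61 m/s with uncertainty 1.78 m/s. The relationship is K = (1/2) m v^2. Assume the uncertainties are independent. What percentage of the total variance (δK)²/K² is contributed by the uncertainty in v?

79.8%

(δK/K)² = (1·δm/m)² + (2·δv/v)²
  m term: (1×0.0912)² = 0.00832
  v term: (2×0.0908)² = 0.0330
Total = 0.0413. Share from v = 0.0330/0.0413 = 0.798.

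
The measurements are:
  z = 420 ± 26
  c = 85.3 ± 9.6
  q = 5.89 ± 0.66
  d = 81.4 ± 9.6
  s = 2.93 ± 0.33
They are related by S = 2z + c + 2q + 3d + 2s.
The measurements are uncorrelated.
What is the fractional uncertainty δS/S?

0.0507

Absolute uncertainties add in quadrature for a linear combination:
  (2·δz)² = 2700;  (δc)² = 92.2;  (2·δq)² = 1.74;  (3·δd)² = 829;  (2·δs)² = 0.436
δS = √(3630) = 60.2
S = 1190, so δS/S = 60.2/1190 = 0.0507.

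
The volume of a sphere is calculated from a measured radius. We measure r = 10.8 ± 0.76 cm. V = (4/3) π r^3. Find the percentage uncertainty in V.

21.1%

For a monomial V ∝ r^3, fractional errors add in quadrature:
  (3·δr/r)² = (3×0.0704)² = 0.0446
δV/V = √(0.0446) = 0.211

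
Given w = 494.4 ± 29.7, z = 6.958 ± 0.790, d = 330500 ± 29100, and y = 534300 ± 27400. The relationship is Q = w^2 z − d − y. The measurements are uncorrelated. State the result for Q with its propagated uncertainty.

(8.360 ± 2.84) × 10^5

Let p = w^2·z = 1.701e+06. δp/p = √((2·δw/w)² + (1·δz/z)²) = √(0.0144 + 0.0129) = 0.165, so δp = 2.81e+05.
Q = p − d − y: δQ = √(δp² + δd² + δy²) = √(7.9e+10 + 8.47e+08 + 7.51e+08) = 2.84e+05
Q = 836000.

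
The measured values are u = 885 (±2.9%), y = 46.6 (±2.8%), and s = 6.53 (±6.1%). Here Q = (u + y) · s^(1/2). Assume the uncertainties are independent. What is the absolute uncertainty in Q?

Let w = u + y = 932. δw = √(δu² + δy²) = √(659 + 1.70) = 25.7, so δw/w = 0.0276.
Q is then a monomial in w, s:
δQ/Q = √((δw/w)² + (½·δs/s)²) = √(0.000761 + 0.000930) = 0.0411
Q = 2380, so δQ = 0.0411 × 2380 = 97.9.

97.9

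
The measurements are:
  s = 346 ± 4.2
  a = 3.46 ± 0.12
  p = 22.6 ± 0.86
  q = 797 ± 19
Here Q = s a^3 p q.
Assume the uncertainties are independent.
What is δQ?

2.94e+07

Since Q is a product/quotient, work with relative uncertainties:
  (1·δs/s)² = (1×0.0121)² = 0.000147;  (3·δa/a)² = (3×0.0347)² = 0.0108;  (1·δp/p)² = (1×0.0381)² = 0.00145;  (1·δq/q)² = (1×0.0238)² = 0.000568
δQ/Q = √(0.0130) = 0.114
Q = 2.58e+08, so δQ = 0.114 × 2.58e+08 = 2.94e+07.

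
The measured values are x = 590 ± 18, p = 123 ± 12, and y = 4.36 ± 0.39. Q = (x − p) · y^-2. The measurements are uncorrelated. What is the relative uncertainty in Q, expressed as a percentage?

18.5%

Let u = x − p = 467. δu = √(δx² + δp²) = √(324 + 144) = 21.6, so δu/u = 0.0463.
Q is then a monomial in u, y:
δQ/Q = √((δu/u)² + (-2·δy/y)²) = √(0.00215 + 0.0320) = 0.185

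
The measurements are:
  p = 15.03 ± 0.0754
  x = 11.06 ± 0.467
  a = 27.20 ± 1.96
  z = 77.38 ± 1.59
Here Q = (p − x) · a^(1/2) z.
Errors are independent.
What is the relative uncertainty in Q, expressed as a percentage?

12.6%

Let u = p − x = 3.970. δu = √(δp² + δx²) = √(0.00569 + 0.218) = 0.473, so δu/u = 0.119.
Q is then a monomial in u, a, z:
δQ/Q = √((δu/u)² + (½·δa/a)² + (1·δz/z)²) = √(0.0142 + 0.00130 + 0.000422) = 0.126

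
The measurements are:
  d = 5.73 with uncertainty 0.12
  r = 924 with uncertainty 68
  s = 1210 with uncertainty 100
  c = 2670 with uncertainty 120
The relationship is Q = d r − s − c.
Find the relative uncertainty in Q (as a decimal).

Let p = d·r = 5290. δp/p = √((1·δd/d)² + (1·δr/r)²) = √(0.000439 + 0.00542) = 0.0765, so δp = 405.
Q = p − s − c: δQ = √(δp² + δs² + δc²) = √(1.64e+05 + 10000 + 14400) = 434
Q = 1410, so δQ/Q = 434/1410 = 0.307.

0.307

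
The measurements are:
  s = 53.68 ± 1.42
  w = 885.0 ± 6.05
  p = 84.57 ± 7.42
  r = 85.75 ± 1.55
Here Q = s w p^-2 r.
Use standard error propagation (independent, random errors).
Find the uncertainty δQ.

102

For a monomial Q ∝ s, w, p^-2, r, fractional errors add in quadrature:
  (1·δs/s)² = (1×0.0265)² = 0.000700;  (1·δw/w)² = (1×0.00684)² = 4.67e-05;  (-2·δp/p)² = (-2×0.0877)² = 0.0308;  (1·δr/r)² = (1×0.0181)² = 0.000327
δQ/Q = √(0.0319) = 0.179
Q = 569.6, so δQ = 0.179 × 569.6 = 102.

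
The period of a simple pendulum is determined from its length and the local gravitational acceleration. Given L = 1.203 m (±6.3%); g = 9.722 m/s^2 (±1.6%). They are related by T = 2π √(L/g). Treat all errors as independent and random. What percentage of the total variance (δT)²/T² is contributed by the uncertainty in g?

(δT/T)² = (½·δL/L)² + (−½·δg/g)²
  L term: (0.5×0.0630)² = 0.000992
  g term: (-0.5×0.0160)² = 6.4e-05
Total = 0.00106. Share from g = 6.4e-05/0.00106 = 0.0606.

6.06%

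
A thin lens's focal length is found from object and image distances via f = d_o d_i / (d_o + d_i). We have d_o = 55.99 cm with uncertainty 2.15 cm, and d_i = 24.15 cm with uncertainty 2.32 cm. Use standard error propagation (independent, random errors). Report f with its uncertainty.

∂f/∂d_o = (d_i/(d_o+d_i))² = 0.0908;  ∂f/∂d_i = (d_o/(d_o+d_i))² = 0.488
δf = √((∂f/∂d_o · δd_o)² + (∂f/∂d_i · δd_i)²) = √(0.0381 + 1.28) = 1.15 cm
f = 16.87 cm.

16.87 ± 1.15 cm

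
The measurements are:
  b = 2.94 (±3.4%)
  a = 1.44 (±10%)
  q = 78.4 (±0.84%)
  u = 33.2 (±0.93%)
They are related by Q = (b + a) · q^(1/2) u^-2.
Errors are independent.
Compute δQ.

Let w = b + a = 4.38. δw = √(δb² + δa²) = √(0.00999 + 0.0207) = 0.175, so δw/w = 0.0400.
Q is then a monomial in w, q, u:
δQ/Q = √((δw/w)² + (½·δq/q)² + (-2·δu/u)²) = √(0.00160 + 1.76e-05 + 0.000346) = 0.0443
Q = 0.0352, so δQ = 0.0443 × 0.0352 = 0.00156.

0.00156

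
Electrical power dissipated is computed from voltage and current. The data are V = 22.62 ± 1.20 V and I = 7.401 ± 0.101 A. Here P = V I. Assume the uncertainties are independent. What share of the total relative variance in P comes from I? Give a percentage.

6.21%

(δP/P)² = (1·δV/V)² + (1·δI/I)²
  V term: (1×0.0531)² = 0.00281
  I term: (1×0.0136)² = 0.000186
Total = 0.00300. Share from I = 0.000186/0.00300 = 0.0621.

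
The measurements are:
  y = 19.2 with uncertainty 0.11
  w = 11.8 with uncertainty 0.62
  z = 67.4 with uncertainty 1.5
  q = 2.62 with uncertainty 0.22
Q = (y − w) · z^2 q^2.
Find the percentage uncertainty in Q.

Let u = y − w = 7.40. δu = √(δy² + δw²) = √(0.0121 + 0.384) = 0.630, so δu/u = 0.0851.
Q is then a monomial in u, z, q:
δQ/Q = √((δu/u)² + (2·δz/z)² + (2·δq/q)²) = √(0.00724 + 0.00198 + 0.0282) = 0.193

19.3%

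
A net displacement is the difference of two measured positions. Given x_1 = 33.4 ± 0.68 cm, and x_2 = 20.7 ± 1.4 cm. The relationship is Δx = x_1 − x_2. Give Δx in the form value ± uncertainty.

Sums and differences: (δΔx)² = Σ (cᵢ δxᵢ)².
  (δx_1)² = 0.462;  (δx_2)² = 1.96
δΔx = √(2.42) = 1.56 cm
Δx = 12.7 cm.

12.7 ± 1.56 cm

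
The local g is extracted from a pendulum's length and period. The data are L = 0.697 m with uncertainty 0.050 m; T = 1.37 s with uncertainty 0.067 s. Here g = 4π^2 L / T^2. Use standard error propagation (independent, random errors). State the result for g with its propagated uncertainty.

Since g is a product/quotient, work with relative uncertainties:
  (1·δL/L)² = (1×0.0717)² = 0.00515;  (-2·δT/T)² = (-2×0.0489)² = 0.00957
δg/g = √(0.0147) = 0.121
g = 14.7 m/s^2, so δg = 0.121 × 14.7 = 1.78 m/s^2.

14.7 ± 1.78 m/s^2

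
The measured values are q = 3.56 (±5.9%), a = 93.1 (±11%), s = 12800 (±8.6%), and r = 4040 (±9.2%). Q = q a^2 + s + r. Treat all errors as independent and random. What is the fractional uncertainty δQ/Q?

0.149

Let p = q·a^2 = 30900. δp/p = √((1·δq/q)² + (2·δa/a)²) = √(0.00348 + 0.0484) = 0.228, so δp = 7030.
Q = p + s + r: δQ = √(δp² + δs² + δr²) = √(4.94e+07 + 1.21e+06 + 1.38e+05) = 7120
Q = 47700, so δQ/Q = 7120/47700 = 0.149.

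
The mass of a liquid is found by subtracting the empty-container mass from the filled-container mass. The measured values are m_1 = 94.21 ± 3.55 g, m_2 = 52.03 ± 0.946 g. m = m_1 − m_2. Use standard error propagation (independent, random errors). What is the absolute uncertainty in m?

For a sum/difference, combine absolute errors in quadrature:
  (δm_1)² = 12.6;  (δm_2)² = 0.895
δm = √(13.5) = 3.67 g

3.67 g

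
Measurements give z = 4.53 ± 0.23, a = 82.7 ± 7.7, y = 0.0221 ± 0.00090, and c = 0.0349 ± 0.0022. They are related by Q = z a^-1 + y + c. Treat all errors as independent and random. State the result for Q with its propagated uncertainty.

0.112 ± 0.00628

Let p = z·a^-1 = 0.0548. δp/p = √((1·δz/z)² + (-1·δa/a)²) = √(0.00258 + 0.00867) = 0.106, so δp = 0.00581.
Q = p + y + c: δQ = √(δp² + δy² + δc²) = √(3.37e-05 + 8.1e-07 + 4.84e-06) = 0.00628
Q = 0.112.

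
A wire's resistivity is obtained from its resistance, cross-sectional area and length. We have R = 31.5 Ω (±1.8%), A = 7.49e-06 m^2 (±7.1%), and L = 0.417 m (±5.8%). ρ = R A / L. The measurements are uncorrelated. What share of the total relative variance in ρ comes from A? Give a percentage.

(δρ/ρ)² = (1·δR/R)² + (1·δA/A)² + (-1·δL/L)²
  R term: (1×0.0180)² = 0.000324
  A term: (1×0.0710)² = 0.00504
  L term: (-1×0.0580)² = 0.00336
Total = 0.00873. Share from A = 0.00504/0.00873 = 0.578.

57.8%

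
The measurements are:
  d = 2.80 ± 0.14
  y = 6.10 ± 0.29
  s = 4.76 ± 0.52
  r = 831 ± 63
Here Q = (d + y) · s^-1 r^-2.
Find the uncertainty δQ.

Let u = d + y = 8.90. δu = √(δd² + δy²) = √(0.0196 + 0.0841) = 0.322, so δu/u = 0.0362.
Q is then a monomial in u, s, r:
δQ/Q = √((δu/u)² + (-1·δs/s)² + (-2·δr/r)²) = √(0.00131 + 0.0119 + 0.0230) = 0.190
Q = 2.71e-06, so δQ = 0.190 × 2.71e-06 = 5.15e-07.

5.15e-07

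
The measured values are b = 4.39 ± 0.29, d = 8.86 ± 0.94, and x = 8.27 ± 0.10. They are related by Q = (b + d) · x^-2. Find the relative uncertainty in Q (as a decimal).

Let u = b + d = 13.2. δu = √(δb² + δd²) = √(0.0841 + 0.884) = 0.984, so δu/u = 0.0742.
Q is then a monomial in u, x:
δQ/Q = √((δu/u)² + (-2·δx/x)²) = √(0.00551 + 0.000585) = 0.0781

0.0781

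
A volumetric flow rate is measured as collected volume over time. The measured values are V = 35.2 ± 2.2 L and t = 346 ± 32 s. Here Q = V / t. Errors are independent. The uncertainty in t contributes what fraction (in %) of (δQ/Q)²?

(δQ/Q)² = (1·δV/V)² + (-1·δt/t)²
  V term: (1×0.0625)² = 0.00391
  t term: (-1×0.0925)² = 0.00855
Total = 0.0125. Share from t = 0.00855/0.0125 = 0.686.

68.6%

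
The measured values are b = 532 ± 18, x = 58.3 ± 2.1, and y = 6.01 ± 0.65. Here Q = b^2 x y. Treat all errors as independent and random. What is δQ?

Each factor contributes (exponent × relative error)² to (δQ/Q)²:
  (2·δb/b)² = (2×0.0338)² = 0.00458;  (1·δx/x)² = (1×0.0360)² = 0.00130;  (1·δy/y)² = (1×0.108)² = 0.0117
δQ/Q = √(0.0176) = 0.133
Q = 9.92e+07, so δQ = 0.133 × 9.92e+07 = 1.31e+07.

1.31e+07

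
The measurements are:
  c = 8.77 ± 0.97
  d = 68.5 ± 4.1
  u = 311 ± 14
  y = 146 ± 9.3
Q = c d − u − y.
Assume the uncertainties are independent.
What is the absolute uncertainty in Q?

Let p = c·d = 601. δp/p = √((1·δc/c)² + (1·δd/d)²) = √(0.0122 + 0.00358) = 0.126, so δp = 75.6.
Q = p − u − y: δQ = √(δp² + δu² + δy²) = √(5710 + 196 + 86.5) = 77.4

77.4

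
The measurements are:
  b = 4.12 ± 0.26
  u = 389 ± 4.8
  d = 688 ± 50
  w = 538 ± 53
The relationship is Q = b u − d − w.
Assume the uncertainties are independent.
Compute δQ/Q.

Let p = b·u = 1600. δp/p = √((1·δb/b)² + (1·δu/u)²) = √(0.00398 + 0.000152) = 0.0643, so δp = 103.
Q = p − d − w: δQ = √(δp² + δd² + δw²) = √(10600 + 2500 + 2810) = 126
Q = 377, so δQ/Q = 126/377 = 0.335.

0.335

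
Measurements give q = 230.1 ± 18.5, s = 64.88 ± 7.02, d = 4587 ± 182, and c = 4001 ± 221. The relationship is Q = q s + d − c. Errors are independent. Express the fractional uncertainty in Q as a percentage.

13.1%

Let p = q·s = 14930. δp/p = √((1·δq/q)² + (1·δs/s)²) = √(0.00646 + 0.0117) = 0.135, so δp = 2010.
Q = p + d − c: δQ = √(δp² + δd² + δc²) = √(4.05e+06 + 33100 + 48800) = 2030
Q = 15510, so δQ/Q = 2030/15510 = 0.131.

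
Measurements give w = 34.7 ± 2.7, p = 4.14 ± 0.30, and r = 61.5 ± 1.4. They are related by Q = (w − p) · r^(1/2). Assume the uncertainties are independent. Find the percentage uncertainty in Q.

Let u = w − p = 30.6. δu = √(δw² + δp²) = √(7.29 + 0.0900) = 2.72, so δu/u = 0.0889.
Q is then a monomial in u, r:
δQ/Q = √((δu/u)² + (½·δr/r)²) = √(0.00790 + 0.000130) = 0.0896

8.96%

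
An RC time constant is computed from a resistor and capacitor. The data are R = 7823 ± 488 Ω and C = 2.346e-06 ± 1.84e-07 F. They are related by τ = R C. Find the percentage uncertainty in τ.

Products/powers → add relative errors in quadrature, weighted by exponent:
  (1·δR/R)² = (1×0.0624)² = 0.00389;  (1·δC/C)² = (1×0.0784)² = 0.00615
δτ/τ = √(0.0100) = 0.100

10.0%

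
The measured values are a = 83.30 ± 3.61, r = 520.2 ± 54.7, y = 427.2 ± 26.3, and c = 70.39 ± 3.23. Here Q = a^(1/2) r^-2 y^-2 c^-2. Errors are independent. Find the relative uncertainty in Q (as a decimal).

0.261

Products/powers → add relative errors in quadrature, weighted by exponent:
  (½·δa/a)² = (0.5×0.0433)² = 0.000470;  (-2·δr/r)² = (-2×0.105)² = 0.0442;  (-2·δy/y)² = (-2×0.0616)² = 0.0152;  (-2·δc/c)² = (-2×0.0459)² = 0.00842
δQ/Q = √(0.0683) = 0.261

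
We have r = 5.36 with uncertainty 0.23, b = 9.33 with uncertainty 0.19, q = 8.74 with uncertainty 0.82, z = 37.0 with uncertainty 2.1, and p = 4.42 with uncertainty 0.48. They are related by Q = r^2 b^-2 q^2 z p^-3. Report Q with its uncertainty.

Products/powers → add relative errors in quadrature, weighted by exponent:
  (2·δr/r)² = (2×0.0429)² = 0.00737;  (-2·δb/b)² = (-2×0.0204)² = 0.00166;  (2·δq/q)² = (2×0.0938)² = 0.0352;  (1·δz/z)² = (1×0.0568)² = 0.00322;  (-3·δp/p)² = (-3×0.109)² = 0.106
δQ/Q = √(0.154) = 0.392
Q = 10.8, so δQ = 0.392 × 10.8 = 4.23.

10.8 ± 4.23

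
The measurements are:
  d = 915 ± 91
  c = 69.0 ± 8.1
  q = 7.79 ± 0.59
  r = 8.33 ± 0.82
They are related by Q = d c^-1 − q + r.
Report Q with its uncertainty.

Let p = d·c^-1 = 13.3. δp/p = √((1·δd/d)² + (-1·δc/c)²) = √(0.00989 + 0.0138) = 0.154, so δp = 2.04.
Q = p − q + r: δQ = √(δp² + δq² + δr²) = √(4.16 + 0.348 + 0.672) = 2.28
Q = 13.8.

13.8 ± 2.28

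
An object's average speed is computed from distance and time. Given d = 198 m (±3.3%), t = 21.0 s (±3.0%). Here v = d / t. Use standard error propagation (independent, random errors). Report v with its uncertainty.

9.43 ± 0.420 m/s

Products/powers → add relative errors in quadrature, weighted by exponent:
  (1·δd/d)² = (1×0.0330)² = 0.00109;  (-1·δt/t)² = (-1×0.0300)² = 0.000900
δv/v = √(0.00199) = 0.0446
v = 9.43 m/s, so δv = 0.0446 × 9.43 = 0.420 m/s.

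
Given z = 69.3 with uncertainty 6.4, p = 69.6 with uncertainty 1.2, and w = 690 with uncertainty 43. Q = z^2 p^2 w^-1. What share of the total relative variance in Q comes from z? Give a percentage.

87.1%

(δQ/Q)² = (2·δz/z)² + (2·δp/p)² + (-1·δw/w)²
  z term: (2×0.0924)² = 0.0341
  p term: (2×0.0172)² = 0.00119
  w term: (-1×0.0623)² = 0.00388
Total = 0.0392. Share from z = 0.0341/0.0392 = 0.871.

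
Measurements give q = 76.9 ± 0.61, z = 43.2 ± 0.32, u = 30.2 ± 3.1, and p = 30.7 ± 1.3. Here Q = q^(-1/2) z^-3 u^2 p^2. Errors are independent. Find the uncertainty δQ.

0.271

Each factor contributes (exponent × relative error)² to (δQ/Q)²:
  (−½·δq/q)² = (-0.5×0.00793)² = 1.57e-05;  (-3·δz/z)² = (-3×0.00741)² = 0.000494;  (2·δu/u)² = (2×0.103)² = 0.0421;  (2·δp/p)² = (2×0.0423)² = 0.00717
δQ/Q = √(0.0498) = 0.223
Q = 1.22, so δQ = 0.223 × 1.22 = 0.271.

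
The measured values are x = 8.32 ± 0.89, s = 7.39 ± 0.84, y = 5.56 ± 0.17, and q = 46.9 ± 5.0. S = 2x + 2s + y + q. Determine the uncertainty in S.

Sums and differences: (δS)² = Σ (cᵢ δxᵢ)².
  (2·δx)² = 3.17;  (2·δs)² = 2.82;  (δy)² = 0.0289;  (δq)² = 25.0
δS = √(31.0) = 5.57

5.57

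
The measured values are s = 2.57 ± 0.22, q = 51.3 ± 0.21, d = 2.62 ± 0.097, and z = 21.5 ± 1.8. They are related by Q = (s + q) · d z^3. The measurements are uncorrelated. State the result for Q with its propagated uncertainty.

Let u = s + q = 53.9. δu = √(δs² + δq²) = √(0.0484 + 0.0441) = 0.304, so δu/u = 0.00565.
Q is then a monomial in u, d, z:
δQ/Q = √((δu/u)² + (1·δd/d)² + (3·δz/z)²) = √(3.19e-05 + 0.00137 + 0.0631) = 0.254
Q = 1.4e+06, so δQ = 0.254 × 1.4e+06 = 3.56e+05.

(1.40 ± 0.356) × 10^6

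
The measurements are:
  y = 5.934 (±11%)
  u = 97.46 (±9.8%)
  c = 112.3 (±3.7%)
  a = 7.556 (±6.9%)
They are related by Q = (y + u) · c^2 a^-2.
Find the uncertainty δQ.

Let w = y + u = 103.4. δw = √(δy² + δu²) = √(0.426 + 91.2) = 9.57, so δw/w = 0.0926.
Q is then a monomial in w, c, a:
δQ/Q = √((δw/w)² + (2·δc/c)² + (-2·δa/a)²) = √(0.00857 + 0.00548 + 0.0190) = 0.182
Q = 22840, so δQ = 0.182 × 22840 = 4150.

4150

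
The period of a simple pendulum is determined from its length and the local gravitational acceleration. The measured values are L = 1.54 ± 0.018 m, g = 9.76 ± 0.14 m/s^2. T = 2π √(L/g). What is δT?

0.0231 s

For a monomial T ∝ L^(1/2), g^(-1/2), fractional errors add in quadrature:
  (½·δL/L)² = (0.5×0.0117)² = 3.42e-05;  (−½·δg/g)² = (-0.5×0.0143)² = 5.14e-05
δT/T = √(8.56e-05) = 0.00925
T = 2.50 s, so δT = 0.00925 × 2.50 = 0.0231 s.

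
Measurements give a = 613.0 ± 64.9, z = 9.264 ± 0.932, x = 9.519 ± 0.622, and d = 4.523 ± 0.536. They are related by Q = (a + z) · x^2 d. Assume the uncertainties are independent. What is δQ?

52300

Let u = a + z = 622.3. δu = √(δa² + δz²) = √(4210 + 0.869) = 64.9, so δu/u = 0.104.
Q is then a monomial in u, x, d:
δQ/Q = √((δu/u)² + (2·δx/x)² + (1·δd/d)²) = √(0.0109 + 0.0171 + 0.0140) = 0.205
Q = 255000, so δQ = 0.205 × 255000 = 52300.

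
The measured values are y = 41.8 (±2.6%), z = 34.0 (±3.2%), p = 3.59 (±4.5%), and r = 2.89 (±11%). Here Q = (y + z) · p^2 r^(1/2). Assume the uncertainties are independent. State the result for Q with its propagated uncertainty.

Let u = y + z = 75.8. δu = √(δy² + δz²) = √(1.18 + 1.18) = 1.54, so δu/u = 0.0203.
Q is then a monomial in u, p, r:
δQ/Q = √((δu/u)² + (2·δp/p)² + (½·δr/r)²) = √(0.000412 + 0.00810 + 0.00302) = 0.107
Q = 1660, so δQ = 0.107 × 1660 = 178.

1660 ± 178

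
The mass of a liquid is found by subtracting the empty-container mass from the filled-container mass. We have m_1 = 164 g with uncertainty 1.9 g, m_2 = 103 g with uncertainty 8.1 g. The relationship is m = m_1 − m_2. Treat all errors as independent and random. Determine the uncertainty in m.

8.32 g

m is a linear combination, so absolute uncertainties add in quadrature:
  (δm_1)² = 3.61;  (δm_2)² = 65.6
δm = √(69.2) = 8.32 g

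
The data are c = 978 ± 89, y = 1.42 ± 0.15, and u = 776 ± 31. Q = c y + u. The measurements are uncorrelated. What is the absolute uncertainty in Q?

Let p = c·y = 1390. δp/p = √((1·δc/c)² + (1·δy/y)²) = √(0.00828 + 0.0112) = 0.139, so δp = 194.
Q = p + u: δQ = √(δp² + δu²) = √(37500 + 961) = 196

196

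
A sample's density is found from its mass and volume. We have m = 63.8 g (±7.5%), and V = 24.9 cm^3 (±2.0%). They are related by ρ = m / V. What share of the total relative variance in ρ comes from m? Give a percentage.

93.4%

(δρ/ρ)² = (1·δm/m)² + (-1·δV/V)²
  m term: (1×0.0750)² = 0.00562
  V term: (-1×0.0200)² = 0.000400
Total = 0.00602. Share from m = 0.00562/0.00602 = 0.934.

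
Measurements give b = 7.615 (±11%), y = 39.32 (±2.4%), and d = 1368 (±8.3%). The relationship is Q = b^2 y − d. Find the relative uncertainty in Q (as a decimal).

0.567

Let p = b^2·y = 2280. δp/p = √((2·δb/b)² + (1·δy/y)²) = √(0.0484 + 0.000576) = 0.221, so δp = 505.
Q = p − d: δQ = √(δp² + δd²) = √(2.55e+05 + 12900) = 517
Q = 912.1, so δQ/Q = 517/912.1 = 0.567.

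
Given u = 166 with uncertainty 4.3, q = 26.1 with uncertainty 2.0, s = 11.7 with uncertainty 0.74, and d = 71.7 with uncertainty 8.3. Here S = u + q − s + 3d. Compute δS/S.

Sums and differences: (δS)² = Σ (cᵢ δxᵢ)².
  (δu)² = 18.5;  (δq)² = 4.00;  (δs)² = 0.548;  (3·δd)² = 620
δS = √(643) = 25.4
S = 396, so δS/S = 25.4/396 = 0.0641.

0.0641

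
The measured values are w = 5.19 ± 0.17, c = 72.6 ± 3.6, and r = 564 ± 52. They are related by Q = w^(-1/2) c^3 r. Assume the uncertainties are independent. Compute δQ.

1.67e+07

Each factor contributes (exponent × relative error)² to (δQ/Q)²:
  (−½·δw/w)² = (-0.5×0.0328)² = 0.000268;  (3·δc/c)² = (3×0.0496)² = 0.0221;  (1·δr/r)² = (1×0.0922)² = 0.00850
δQ/Q = √(0.0309) = 0.176
Q = 9.47e+07, so δQ = 0.176 × 9.47e+07 = 1.67e+07.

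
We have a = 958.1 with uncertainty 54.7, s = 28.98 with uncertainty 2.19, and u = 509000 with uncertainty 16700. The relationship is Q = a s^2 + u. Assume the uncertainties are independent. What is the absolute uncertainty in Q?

1.31e+05

Let p = a·s^2 = 804700. δp/p = √((1·δa/a)² + (2·δs/s)²) = √(0.00326 + 0.0228) = 0.162, so δp = 1.3e+05.
Q = p + u: δQ = √(δp² + δu²) = √(1.69e+10 + 2.79e+08) = 1.31e+05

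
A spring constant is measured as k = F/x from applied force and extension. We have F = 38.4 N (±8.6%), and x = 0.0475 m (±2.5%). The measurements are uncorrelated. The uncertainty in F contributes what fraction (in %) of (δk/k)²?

(δk/k)² = (1·δF/F)² + (-1·δx/x)²
  F term: (1×0.0860)² = 0.00740
  x term: (-1×0.0250)² = 0.000625
Total = 0.00802. Share from F = 0.00740/0.00802 = 0.922.

92.2%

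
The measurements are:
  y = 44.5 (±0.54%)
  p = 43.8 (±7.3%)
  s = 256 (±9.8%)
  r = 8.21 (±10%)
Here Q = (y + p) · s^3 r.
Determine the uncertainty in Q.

Let u = y + p = 88.3. δu = √(δy² + δp²) = √(0.0577 + 10.2) = 3.21, so δu/u = 0.0363.
Q is then a monomial in u, s, r:
δQ/Q = √((δu/u)² + (3·δs/s)² + (1·δr/r)²) = √(0.00132 + 0.0864 + 0.0100) = 0.313
Q = 1.22e+10, so δQ = 0.313 × 1.22e+10 = 3.8e+09.

3.8e+09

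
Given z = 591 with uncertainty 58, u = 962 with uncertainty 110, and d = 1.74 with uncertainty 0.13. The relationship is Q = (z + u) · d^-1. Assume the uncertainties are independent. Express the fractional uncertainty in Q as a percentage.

11.0%

Let w = z + u = 1550. δw = √(δz² + δu²) = √(3360 + 12100) = 124, so δw/w = 0.0801.
Q is then a monomial in w, d:
δQ/Q = √((δw/w)² + (-1·δd/d)²) = √(0.00641 + 0.00558) = 0.110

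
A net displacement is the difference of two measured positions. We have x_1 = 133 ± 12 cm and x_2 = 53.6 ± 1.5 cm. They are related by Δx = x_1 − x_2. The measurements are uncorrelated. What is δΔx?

Δx is a linear combination, so absolute uncertainties add in quadrature:
  (δx_1)² = 144;  (δx_2)² = 2.25
δΔx = √(146) = 12.1 cm

12.1 cm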